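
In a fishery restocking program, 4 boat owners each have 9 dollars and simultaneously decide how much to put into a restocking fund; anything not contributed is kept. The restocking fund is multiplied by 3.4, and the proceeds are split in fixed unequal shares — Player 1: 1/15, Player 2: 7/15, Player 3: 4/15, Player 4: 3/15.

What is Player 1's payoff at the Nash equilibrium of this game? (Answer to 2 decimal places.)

A player with share s gets back 3.4·s per unit contributed, so full contribution is dominant for anyone with s > 1/3.4 = 0.2941 and zero contribution is dominant for anyone below.
Player 2 alone (share 7/15) is above the threshold, contributing 9; the remaining 3 contribute 0. Total contributed: 9.
Player 1 keeps 9 and receives 3.4 × 9 × 1/15 = 2.04 from the restocking fund, for a payoff of 11.04.

11.04 dollars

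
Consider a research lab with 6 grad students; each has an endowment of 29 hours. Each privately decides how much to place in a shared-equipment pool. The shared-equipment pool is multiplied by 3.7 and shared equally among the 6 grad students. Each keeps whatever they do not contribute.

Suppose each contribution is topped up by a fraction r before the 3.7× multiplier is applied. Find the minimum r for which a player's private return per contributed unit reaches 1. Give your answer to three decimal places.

With matching at rate r, one contributed unit becomes (1 + r) in the shared-equipment pool and returns 3.7 × (1 + r) / 6 to the contributor.
Setting this equal to 1: 1 + r = 6/3.7 = 1.6216.
So the minimum matching rate is r = 1.6216 − 1 = 0.622.

0.622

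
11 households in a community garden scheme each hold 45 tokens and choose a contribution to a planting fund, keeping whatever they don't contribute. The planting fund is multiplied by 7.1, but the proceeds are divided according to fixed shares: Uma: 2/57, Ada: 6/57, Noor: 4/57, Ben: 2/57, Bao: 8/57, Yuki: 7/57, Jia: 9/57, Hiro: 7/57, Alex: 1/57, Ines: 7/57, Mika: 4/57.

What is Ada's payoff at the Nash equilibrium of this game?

Each unit j contributes comes back to j as 7.1 × (j's share), so j prefers to contribute only if that share exceeds 1/7.1 = 0.1408; otherwise keeping the unit dominates.
Jia alone (share 9/57) is above the threshold, contributing 45; the remaining 10 contribute 0. Total contributed: 45.
Ada keeps 45 and receives 7.1 × 45 × 6/57 = 33.63 from the planting fund, for a payoff of 78.63.

78.63 tokens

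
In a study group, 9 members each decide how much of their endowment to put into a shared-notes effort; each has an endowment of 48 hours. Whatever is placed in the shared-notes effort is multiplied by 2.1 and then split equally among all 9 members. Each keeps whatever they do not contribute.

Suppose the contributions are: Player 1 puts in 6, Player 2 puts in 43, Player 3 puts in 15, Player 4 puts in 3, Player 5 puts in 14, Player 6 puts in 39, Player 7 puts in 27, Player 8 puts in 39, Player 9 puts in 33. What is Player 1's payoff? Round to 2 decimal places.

93.10 hours

Total contributed: 6 + 43 + 15 + 3 + 14 + 39 + 27 + 39 + 33 = 219.
Each receives 2.1 × 219 / 9 = 51.10 from the shared-notes effort.
Player 1 keeps 48 − 6 = 42, so Player 1's payoff is 42 + 51.10 = 93.10.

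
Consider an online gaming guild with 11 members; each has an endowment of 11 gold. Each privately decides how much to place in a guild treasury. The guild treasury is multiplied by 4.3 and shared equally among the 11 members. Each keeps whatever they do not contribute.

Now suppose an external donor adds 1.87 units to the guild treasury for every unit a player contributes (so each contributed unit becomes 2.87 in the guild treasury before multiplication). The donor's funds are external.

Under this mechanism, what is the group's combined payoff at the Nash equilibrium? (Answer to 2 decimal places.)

The effective private return per unit is now 4.3 × 2.87 / 11 = 1.1219 > 1, so every player's dominant strategy flips to full contribution.
At the Nash equilibrium everyone contributes 11. Group total payoff = 4.3 × 2.87 × 121 = 1493.26.

1493.26 gold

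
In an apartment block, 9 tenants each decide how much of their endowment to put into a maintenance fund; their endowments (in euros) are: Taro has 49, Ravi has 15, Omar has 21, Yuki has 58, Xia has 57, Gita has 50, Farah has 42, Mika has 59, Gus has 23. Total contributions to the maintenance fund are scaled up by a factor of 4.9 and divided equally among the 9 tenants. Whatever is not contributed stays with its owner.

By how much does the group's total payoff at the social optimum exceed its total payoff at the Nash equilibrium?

The private return per contributed unit is 4.9/9 = 0.5444 < 1 for every player regardless of endowment, so the Nash equilibrium is zero contribution and the group total is Σ E_j = 49 + 15 + 21 + 58 + 57 + 50 + 42 + 59 + 23 = 374.
Each contributed unit returns 4.900 to the group, so the social optimum is full contribution by everyone: group total = 4.900 × 374 = 1832.60.
Efficiency loss = (4.900 − 1) × 374 = 1458.60.

1458.60 euros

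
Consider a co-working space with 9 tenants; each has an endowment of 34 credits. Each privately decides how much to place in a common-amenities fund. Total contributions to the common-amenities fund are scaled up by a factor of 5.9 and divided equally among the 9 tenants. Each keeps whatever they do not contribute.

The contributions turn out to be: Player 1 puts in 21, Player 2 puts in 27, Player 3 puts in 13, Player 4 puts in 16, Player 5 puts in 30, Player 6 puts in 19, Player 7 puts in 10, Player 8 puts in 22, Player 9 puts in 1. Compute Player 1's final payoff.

117.23 credits

Total contributed: 21 + 27 + 13 + 16 + 30 + 19 + 10 + 22 + 1 = 159.
Each receives 5.9 × 159 / 9 = 104.23 from the common-amenities fund.
Player 1 keeps 34 − 21 = 13, so Player 1's payoff is 13 + 104.23 = 117.23.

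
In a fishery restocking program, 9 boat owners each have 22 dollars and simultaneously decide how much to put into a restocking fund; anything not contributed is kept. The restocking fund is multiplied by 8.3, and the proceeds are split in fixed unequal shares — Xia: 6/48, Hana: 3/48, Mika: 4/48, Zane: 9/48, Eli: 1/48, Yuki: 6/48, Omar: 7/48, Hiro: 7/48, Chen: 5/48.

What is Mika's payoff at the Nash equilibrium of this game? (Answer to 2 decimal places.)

98.08 dollars

A player with share s gets back 8.3·s per unit contributed, so full contribution is dominant for anyone with s > 1/8.3 = 0.1205 and zero contribution is dominant for anyone below.
Xia, Zane, Yuki, Omar and Hiro are above the threshold, contributing 22 each; the remaining 4 contribute 0. Total contributed: 110.
Mika keeps 22 and receives 8.3 × 110 × 4/48 = 76.08 from the restocking fund, for a payoff of 98.08.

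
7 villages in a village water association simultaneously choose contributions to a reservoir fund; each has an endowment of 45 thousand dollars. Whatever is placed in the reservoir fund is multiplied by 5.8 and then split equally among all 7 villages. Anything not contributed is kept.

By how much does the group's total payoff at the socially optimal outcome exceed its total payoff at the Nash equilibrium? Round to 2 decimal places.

1512.00 thousand dollars

Each contributed unit returns 5.8/7 = 0.8286 to its contributor — below 1 — so contributing 0 is dominant for every player. At the Nash equilibrium everyone keeps their 45, and the group total is 7 × 45 = 315.
Each contributed unit returns 5.800 to the group as a whole (0.8286 to each of 7 players), which exceeds 1, so the social optimum is full contribution: group total = 5.800 × 315 = 1827.00.
Efficiency loss = 1827.00 − 315 = 1512.00.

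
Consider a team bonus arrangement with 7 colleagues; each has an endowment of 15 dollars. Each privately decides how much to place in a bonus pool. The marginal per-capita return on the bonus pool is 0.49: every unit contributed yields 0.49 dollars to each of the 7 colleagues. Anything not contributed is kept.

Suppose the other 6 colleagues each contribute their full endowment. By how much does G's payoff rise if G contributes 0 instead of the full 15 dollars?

Switching from a contribution of 15 to 0 lets G keep an extra 15 dollars, but lowers the bonus pool by 15, which costs G their own share of that drop: 0.49 × 15 = 7.35.
Net gain = 15 − 7.35 = 7.65. The private return per contributed unit (0.49) is below 1, so free-riding is indeed the best response regardless of what the others do.

7.65 dollars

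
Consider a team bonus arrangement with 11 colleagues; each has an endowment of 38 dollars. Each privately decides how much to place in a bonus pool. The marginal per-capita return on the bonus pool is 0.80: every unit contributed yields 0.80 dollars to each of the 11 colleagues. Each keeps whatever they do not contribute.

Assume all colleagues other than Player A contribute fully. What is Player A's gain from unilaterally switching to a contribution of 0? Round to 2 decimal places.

Switching from a contribution of 38 to 0 lets Player A keep an extra 38 dollars, but lowers the bonus pool by 38, which costs Player A their own share of that drop: 0.80 × 38 = 30.40.
Net gain = 38 − 30.40 = 7.60. The private return per contributed unit (0.80) is below 1, so free-riding is indeed the best response regardless of what the others do.

7.60 dollars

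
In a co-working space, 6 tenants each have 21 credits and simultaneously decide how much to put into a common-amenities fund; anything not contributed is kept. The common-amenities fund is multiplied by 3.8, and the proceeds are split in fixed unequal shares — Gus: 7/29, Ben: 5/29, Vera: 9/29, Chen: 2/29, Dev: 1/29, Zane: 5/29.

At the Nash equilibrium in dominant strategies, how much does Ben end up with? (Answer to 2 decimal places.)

For player j, contributing a unit is worthwhile iff 3.8 × (j's share) ≥ 1, i.e. iff j's share is at least 0.2632.
Only Vera (9/29) clears that bar, contributing 21; the remaining 5 contribute 0. Total contributed: 21.
Ben keeps 21 and receives 3.8 × 21 × 5/29 = 13.76 from the common-amenities fund, for a payoff of 34.76.

34.76 credits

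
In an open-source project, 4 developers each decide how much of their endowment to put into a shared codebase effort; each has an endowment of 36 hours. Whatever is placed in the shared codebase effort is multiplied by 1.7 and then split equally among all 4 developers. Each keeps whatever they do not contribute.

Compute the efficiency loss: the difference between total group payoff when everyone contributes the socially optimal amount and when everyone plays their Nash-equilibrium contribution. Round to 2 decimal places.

100.80 hours

Each contributed unit returns 1.7/4 = 0.4250 to its contributor — below 1 — so contributing 0 is dominant for every player. At the Nash equilibrium everyone keeps their 36, and the group total is 4 × 36 = 144.
Each contributed unit returns 1.700 to the group as a whole (0.4250 to each of 4 players), which exceeds 1, so the social optimum is full contribution: group total = 1.700 × 144 = 244.80.
Efficiency loss = 244.80 − 144 = 100.80.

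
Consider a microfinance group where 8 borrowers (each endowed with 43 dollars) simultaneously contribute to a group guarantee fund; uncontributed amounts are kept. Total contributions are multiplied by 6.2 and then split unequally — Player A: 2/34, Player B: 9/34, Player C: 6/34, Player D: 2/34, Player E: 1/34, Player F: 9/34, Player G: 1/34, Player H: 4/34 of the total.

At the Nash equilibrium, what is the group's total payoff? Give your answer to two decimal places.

A player with share s gets back 6.2·s per unit contributed, so full contribution is dominant for anyone with s > 1/6.2 = 0.1613 and zero contribution is dominant for anyone below.
Player B, Player C and Player F clear that bar, contributing 43 each; the remaining 5 contribute 0. Total contributed: 129.
The group guarantee fund pays out 6.2 × 129 = 799.80 in total (split across the unequal shares, but the aggregate is all that matters for the group sum).
The 5 free-riders keep 43 each, adding 215. Group total = 215 + 799.80 = 1014.80.

1014.80 dollars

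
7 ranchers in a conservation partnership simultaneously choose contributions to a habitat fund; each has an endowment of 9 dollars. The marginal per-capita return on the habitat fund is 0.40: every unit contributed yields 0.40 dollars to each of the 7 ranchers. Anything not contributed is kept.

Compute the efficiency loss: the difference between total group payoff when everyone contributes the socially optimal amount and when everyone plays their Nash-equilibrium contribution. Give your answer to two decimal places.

The private return per contributed unit is 0.40 < 1, so contributing 0 is dominant for every player. At the Nash equilibrium everyone keeps their 9, and the group total is 7 × 9 = 63.
Each contributed unit returns 2.800 to the group as a whole (0.40 to each of 7 players), which exceeds 1, so the social optimum is full contribution: group total = 2.800 × 63 = 176.40.
Efficiency loss = 176.40 − 63 = 113.40.

113.40 dollars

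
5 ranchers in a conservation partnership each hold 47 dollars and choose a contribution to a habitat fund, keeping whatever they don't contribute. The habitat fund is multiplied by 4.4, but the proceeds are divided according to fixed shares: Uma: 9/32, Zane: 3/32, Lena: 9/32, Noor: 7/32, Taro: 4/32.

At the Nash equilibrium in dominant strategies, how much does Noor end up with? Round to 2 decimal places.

137.48 dollars

Each unit j contributes comes back to j as 4.4 × (j's share), so j prefers to contribute only if that share exceeds 1/4.4 = 0.2273; otherwise keeping the unit dominates.
The shares above 0.2273 belong to Uma and Lena, contributing 47 each; the remaining 3 contribute 0. Total contributed: 94.
Noor keeps 47 and receives 4.4 × 94 × 7/32 = 90.48 from the habitat fund, for a payoff of 137.48.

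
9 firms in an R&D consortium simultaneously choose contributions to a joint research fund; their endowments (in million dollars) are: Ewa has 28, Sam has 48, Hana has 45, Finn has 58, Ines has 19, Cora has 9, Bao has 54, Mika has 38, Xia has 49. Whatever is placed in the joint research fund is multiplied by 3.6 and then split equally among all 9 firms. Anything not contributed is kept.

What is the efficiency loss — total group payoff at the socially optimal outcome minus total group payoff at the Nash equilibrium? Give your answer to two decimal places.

The private return per contributed unit is 3.6/9 = 0.4000 < 1 for every player regardless of endowment, so the Nash equilibrium is zero contribution and the group total is Σ E_j = 28 + 48 + 45 + 58 + 19 + 9 + 54 + 38 + 49 = 348.
Each contributed unit returns 3.600 to the group, so the social optimum is full contribution by everyone: group total = 3.600 × 348 = 1252.80.
Efficiency loss = (3.600 − 1) × 348 = 904.80.

904.80 million dollars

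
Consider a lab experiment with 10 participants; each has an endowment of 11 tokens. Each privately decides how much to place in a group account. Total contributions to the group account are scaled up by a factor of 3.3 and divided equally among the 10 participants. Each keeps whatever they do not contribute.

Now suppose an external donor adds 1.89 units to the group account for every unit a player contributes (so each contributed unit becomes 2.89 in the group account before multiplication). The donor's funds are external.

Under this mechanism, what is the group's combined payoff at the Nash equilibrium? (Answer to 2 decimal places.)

Even with the mechanism, each unit contributed returns only 3.3 × 2.89 / 10 = 0.9537 per unit of net cost, so contributing nothing is still dominant.
Everyone keeps their endowment and the group total is 10 × 11 = 110.

110.00 tokens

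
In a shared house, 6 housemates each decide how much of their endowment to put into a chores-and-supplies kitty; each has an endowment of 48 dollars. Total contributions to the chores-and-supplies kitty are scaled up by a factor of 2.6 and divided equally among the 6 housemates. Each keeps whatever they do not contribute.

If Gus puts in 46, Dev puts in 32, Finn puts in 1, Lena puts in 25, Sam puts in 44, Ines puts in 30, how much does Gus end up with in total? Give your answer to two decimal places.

79.13 dollars

Total contributed: 46 + 32 + 1 + 25 + 44 + 30 = 178.
Each receives 2.6 × 178 / 6 = 77.13 from the chores-and-supplies kitty.
Gus keeps 48 − 46 = 2, so Gus's payoff is 2 + 77.13 = 79.13.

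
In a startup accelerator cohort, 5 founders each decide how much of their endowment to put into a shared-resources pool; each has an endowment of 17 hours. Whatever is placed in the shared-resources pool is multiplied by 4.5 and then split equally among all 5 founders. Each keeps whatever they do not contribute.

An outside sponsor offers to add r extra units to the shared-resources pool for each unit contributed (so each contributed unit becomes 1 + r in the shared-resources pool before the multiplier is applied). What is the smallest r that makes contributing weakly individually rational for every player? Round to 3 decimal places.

With matching at rate r, one contributed unit becomes (1 + r) in the shared-resources pool and returns 4.5 × (1 + r) / 5 to the contributor.
Setting this equal to 1: 1 + r = 5/4.5 = 1.1111.
So the minimum matching rate is r = 1.1111 − 1 = 0.111.

0.111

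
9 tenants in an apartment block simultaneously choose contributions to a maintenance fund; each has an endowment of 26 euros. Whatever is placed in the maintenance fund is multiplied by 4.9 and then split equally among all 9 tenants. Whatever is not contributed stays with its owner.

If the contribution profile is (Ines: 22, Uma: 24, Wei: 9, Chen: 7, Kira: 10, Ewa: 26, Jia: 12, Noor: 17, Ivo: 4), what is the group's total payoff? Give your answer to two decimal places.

744.90 euros

Total contributed: 22 + 24 + 9 + 7 + 10 + 26 + 12 + 17 + 4 = 131; total kept: 9 × 26 − 131 = 103.
The maintenance fund pays out 4.9 × 131 = 641.90 in aggregate.
Group total = 103 + 641.90 = 744.90.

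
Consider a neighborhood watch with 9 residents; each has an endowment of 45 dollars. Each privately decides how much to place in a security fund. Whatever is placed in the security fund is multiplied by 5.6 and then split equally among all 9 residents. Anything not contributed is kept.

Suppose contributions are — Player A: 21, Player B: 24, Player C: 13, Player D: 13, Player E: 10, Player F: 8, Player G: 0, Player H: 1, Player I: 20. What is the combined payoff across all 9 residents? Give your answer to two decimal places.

Total contributed: 21 + 24 + 13 + 13 + 10 + 8 + 0 + 1 + 20 = 110; total kept: 9 × 45 − 110 = 295.
The security fund pays out 5.6 × 110 = 616.00 in aggregate.
Group total = 295 + 616.00 = 911.00.

911.00 dollars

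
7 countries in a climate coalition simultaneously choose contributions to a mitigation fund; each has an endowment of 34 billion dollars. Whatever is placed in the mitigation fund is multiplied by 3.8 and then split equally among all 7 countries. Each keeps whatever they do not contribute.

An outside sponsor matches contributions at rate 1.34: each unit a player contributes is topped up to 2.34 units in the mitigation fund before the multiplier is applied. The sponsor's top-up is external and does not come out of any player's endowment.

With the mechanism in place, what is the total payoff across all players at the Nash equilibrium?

With the mechanism, a contributed unit returns 3.8 × 2.34 / 7 = 1.2703 per unit of net cost to the contributor — now above 1 — so contributing fully is weakly dominant for every player.
So the Nash equilibrium is full contribution by all 7; the group earns 3.8 × 2.34 × 238 = 2116.30.

2116.30 billion dollars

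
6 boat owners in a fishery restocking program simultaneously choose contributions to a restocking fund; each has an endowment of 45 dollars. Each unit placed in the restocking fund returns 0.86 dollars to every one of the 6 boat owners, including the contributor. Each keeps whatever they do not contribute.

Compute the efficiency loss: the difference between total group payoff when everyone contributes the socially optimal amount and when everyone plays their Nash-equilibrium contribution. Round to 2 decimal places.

The private return per contributed unit is 0.86 < 1, so contributing 0 is dominant for every player. At the Nash equilibrium everyone keeps their 45, and the group total is 6 × 45 = 270.
Each contributed unit returns 5.160 to the group as a whole (0.86 to each of 6 players), which exceeds 1, so the social optimum is full contribution: group total = 5.160 × 270 = 1393.20.
Efficiency loss = 1393.20 − 270 = 1123.20.

1123.20 dollars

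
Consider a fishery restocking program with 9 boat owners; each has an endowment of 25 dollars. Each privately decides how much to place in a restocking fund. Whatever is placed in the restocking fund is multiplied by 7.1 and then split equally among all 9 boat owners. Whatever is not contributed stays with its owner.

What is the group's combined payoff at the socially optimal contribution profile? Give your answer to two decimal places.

1597.50 dollars

Each contributed unit returns 7.100 to the group as a whole (0.7889 to each of 9 players), which exceeds 1, so the social optimum is full contribution: group total = 7.100 × 225 = 1597.50.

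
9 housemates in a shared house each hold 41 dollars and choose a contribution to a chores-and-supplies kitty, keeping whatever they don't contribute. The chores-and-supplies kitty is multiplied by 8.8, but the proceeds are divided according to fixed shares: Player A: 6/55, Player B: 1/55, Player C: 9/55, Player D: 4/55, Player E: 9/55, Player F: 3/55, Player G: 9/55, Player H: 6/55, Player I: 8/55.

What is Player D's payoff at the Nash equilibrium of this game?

For player j, contributing a unit is worthwhile iff 8.8 × (j's share) ≥ 1, i.e. iff j's share is at least 0.1136.
Player C, Player E, Player G and Player I clear that bar, contributing 41 each; the remaining 5 contribute 0. Total contributed: 164.
Player D keeps 41 and receives 8.8 × 164 × 4/55 = 104.96 from the chores-and-supplies kitty, for a payoff of 145.96.

145.96 dollars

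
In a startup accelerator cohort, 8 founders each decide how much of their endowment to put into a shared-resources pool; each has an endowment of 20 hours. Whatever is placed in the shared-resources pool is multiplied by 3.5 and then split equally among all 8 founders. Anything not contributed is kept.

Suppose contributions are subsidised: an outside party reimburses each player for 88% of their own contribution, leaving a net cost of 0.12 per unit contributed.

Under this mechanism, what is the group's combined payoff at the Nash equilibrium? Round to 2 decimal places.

Under the mechanism each unit contributed yields (3.5/8) / 0.12 = 3.6458 back to its contributor per unit of net cost, which exceeds 1, making full contribution the dominant choice for everyone.
At the Nash equilibrium everyone contributes 20. Group total payoff = 8 × (20 × 0.88 + 3.5 × 20) = 700.80.

700.80 hours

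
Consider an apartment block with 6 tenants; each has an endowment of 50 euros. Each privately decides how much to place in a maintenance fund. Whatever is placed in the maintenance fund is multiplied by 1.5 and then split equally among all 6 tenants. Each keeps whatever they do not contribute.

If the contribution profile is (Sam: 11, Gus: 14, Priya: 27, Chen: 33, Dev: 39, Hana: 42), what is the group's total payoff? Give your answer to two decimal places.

383.00 euros

Total contributed: 11 + 14 + 27 + 33 + 39 + 42 = 166; total kept: 6 × 50 − 166 = 134.
The maintenance fund pays out 1.5 × 166 = 249.00 in aggregate.
Group total = 134 + 249.00 = 383.00.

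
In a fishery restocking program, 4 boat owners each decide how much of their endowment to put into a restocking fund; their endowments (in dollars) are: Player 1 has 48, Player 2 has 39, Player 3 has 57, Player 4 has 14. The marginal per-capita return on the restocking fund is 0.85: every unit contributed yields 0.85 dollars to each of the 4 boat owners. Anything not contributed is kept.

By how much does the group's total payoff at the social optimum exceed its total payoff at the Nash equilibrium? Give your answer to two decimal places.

The private return per contributed unit is 0.85 < 1 for everyone, so the Nash equilibrium is zero contribution and the group total is Σ E_j = 48 + 39 + 57 + 14 = 158.
Each contributed unit returns 3.400 to the group, so the social optimum is full contribution by everyone: group total = 3.400 × 158 = 537.20.
Efficiency loss = (3.400 − 1) × 158 = 379.20.

379.20 dollars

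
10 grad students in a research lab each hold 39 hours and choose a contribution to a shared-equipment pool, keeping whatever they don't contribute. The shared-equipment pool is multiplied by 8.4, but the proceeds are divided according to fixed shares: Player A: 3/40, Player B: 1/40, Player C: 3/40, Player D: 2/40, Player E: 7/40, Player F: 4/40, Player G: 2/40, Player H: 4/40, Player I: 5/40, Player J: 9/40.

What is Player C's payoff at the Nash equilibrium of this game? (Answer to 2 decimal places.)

Each unit j contributes comes back to j as 8.4 × (j's share), so j prefers to contribute only if that share exceeds 1/8.4 = 0.1190; otherwise keeping the unit dominates.
The shares above 0.1190 belong to Player E, Player I and Player J, contributing 39 each; the remaining 7 contribute 0. Total contributed: 117.
Player C keeps 39 and receives 8.4 × 117 × 3/40 = 73.71 from the shared-equipment pool, for a payoff of 112.71.

112.71 hours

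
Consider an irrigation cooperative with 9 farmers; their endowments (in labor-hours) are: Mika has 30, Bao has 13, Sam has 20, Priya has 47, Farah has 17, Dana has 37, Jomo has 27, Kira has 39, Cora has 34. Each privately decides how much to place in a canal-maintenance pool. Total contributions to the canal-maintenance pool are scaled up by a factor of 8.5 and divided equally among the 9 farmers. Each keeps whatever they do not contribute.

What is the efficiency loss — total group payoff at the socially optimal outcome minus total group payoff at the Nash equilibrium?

1980.00 labor-hours

The private return per contributed unit is 8.5/9 = 0.9444 < 1 for every player regardless of endowment, so the Nash equilibrium is zero contribution and the group total is Σ E_j = 30 + 13 + 20 + 47 + 17 + 37 + 27 + 39 + 34 = 264.
Each contributed unit returns 8.500 to the group, so the social optimum is full contribution by everyone: group total = 8.500 × 264 = 2244.00.
Efficiency loss = (8.500 − 1) × 264 = 1980.00.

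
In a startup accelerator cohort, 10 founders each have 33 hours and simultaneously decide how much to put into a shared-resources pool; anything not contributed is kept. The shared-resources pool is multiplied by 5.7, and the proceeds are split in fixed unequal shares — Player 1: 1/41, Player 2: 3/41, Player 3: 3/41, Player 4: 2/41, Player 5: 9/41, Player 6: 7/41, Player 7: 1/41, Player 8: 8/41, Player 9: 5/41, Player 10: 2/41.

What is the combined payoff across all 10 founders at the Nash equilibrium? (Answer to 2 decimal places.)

640.20 hours

Each unit j contributes comes back to j as 5.7 × (j's share), so j prefers to contribute only if that share exceeds 1/5.7 = 0.1754; otherwise keeping the unit dominates.
Player 5 and Player 8 clear that bar, contributing 33 each; the remaining 8 contribute 0. Total contributed: 66.
The shared-resources pool pays out 5.7 × 66 = 376.20 in total (split across the unequal shares, but the aggregate is all that matters for the group sum).
The 8 free-riders keep 33 each, adding 264. Group total = 264 + 376.20 = 640.20.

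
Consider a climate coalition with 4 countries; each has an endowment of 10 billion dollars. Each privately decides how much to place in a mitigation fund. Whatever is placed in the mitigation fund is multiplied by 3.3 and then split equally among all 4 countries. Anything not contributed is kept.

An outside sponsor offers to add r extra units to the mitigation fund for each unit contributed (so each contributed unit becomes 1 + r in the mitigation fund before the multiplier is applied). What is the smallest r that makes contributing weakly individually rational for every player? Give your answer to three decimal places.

0.212

With matching at rate r, one contributed unit becomes (1 + r) in the mitigation fund and returns 3.3 × (1 + r) / 4 to the contributor.
Setting this equal to 1: 1 + r = 4/3.3 = 1.2121.
So the minimum matching rate is r = 1.2121 − 1 = 0.212.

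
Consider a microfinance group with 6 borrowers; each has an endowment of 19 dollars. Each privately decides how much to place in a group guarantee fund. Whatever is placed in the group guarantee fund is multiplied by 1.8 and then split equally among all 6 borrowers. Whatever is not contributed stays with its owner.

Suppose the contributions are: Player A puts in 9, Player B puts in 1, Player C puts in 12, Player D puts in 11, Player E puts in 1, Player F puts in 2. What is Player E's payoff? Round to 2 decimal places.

28.80 dollars

Total contributed: 9 + 1 + 12 + 11 + 1 + 2 = 36.
Each receives 1.8 × 36 / 6 = 10.80 from the group guarantee fund.
Player E keeps 19 − 1 = 18, so Player E's payoff is 18 + 10.80 = 28.80.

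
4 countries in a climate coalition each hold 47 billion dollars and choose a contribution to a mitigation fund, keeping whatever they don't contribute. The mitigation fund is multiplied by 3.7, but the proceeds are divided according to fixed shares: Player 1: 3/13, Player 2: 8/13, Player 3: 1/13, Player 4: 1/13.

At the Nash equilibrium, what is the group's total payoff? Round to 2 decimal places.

A player with share s gets back 3.7·s per unit contributed, so full contribution is dominant for anyone with s > 1/3.7 = 0.2703 and zero contribution is dominant for anyone below.
Only Player 2 (8/13) clears that bar, contributing 47; the remaining 3 contribute 0. Total contributed: 47.
The mitigation fund pays out 3.7 × 47 = 173.90 in total (split across the unequal shares, but the aggregate is all that matters for the group sum).
The 3 free-riders keep 47 each, adding 141. Group total = 141 + 173.90 = 314.90.

314.90 billion dollars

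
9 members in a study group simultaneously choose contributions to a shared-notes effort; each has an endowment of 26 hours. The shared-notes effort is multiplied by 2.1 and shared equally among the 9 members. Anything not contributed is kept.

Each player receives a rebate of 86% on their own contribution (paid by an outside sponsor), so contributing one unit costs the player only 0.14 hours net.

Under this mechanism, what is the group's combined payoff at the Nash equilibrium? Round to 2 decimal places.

Under the mechanism each unit contributed yields (2.1/9) / 0.14 = 1.6667 back to its contributor per unit of net cost, which exceeds 1, making full contribution the dominant choice for everyone.
At the Nash equilibrium everyone contributes 26. Group total payoff = 9 × (26 × 0.86 + 2.1 × 26) = 692.64.

692.64 hours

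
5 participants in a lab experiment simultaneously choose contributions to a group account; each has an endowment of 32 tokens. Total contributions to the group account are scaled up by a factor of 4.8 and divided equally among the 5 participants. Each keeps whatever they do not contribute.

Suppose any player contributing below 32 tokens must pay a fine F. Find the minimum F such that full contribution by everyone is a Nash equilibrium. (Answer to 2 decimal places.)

1.28 tokens

Given the others contribute fully, the best deviation is to contribute 0 (any partial contribution still incurs the fine and gives up units whose private return 0.9600 is below 1).
Deviating from 32 to 0 saves 32 tokens but forfeits the deviator's share of the drop in the group account: 4.8/5 × 32 = 30.72.
So the deviation gain is 32 − 30.72 = 1.28, and the fine must be at least 1.28 tokens to wipe it out.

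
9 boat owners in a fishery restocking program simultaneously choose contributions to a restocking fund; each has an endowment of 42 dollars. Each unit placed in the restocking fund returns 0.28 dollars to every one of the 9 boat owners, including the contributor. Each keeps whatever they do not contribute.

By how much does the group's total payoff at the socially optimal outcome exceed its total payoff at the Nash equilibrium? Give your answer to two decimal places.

The private return per contributed unit is 0.28 < 1, so contributing 0 is dominant for every player. At the Nash equilibrium everyone keeps their 42, and the group total is 9 × 42 = 378.
Each contributed unit returns 2.520 to the group as a whole (0.28 to each of 9 players), which exceeds 1, so the social optimum is full contribution: group total = 2.520 × 378 = 952.56.
Efficiency loss = 952.56 − 378 = 574.56.

574.56 dollars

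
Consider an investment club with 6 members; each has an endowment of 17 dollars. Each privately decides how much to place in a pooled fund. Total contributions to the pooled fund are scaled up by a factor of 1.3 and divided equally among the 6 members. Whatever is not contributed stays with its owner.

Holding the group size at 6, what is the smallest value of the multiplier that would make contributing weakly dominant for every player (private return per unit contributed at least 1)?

6

A contributed unit returns (multiplier)/6 to its contributor.
This reaches 1 exactly when the multiplier is 6.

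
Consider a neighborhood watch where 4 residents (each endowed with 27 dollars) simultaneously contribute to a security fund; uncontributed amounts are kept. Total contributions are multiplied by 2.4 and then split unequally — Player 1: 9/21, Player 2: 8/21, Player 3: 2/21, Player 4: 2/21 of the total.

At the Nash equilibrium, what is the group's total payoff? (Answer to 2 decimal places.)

145.80 dollars

Each unit j contributes comes back to j as 2.4 × (j's share), so j prefers to contribute only if that share exceeds 1/2.4 = 0.4167; otherwise keeping the unit dominates.
Only Player 1 (9/21) clears that bar, contributing 27; the remaining 3 contribute 0. Total contributed: 27.
The security fund pays out 2.4 × 27 = 64.80 in total (split across the unequal shares, but the aggregate is all that matters for the group sum).
The 3 free-riders keep 27 each, adding 81. Group total = 81 + 64.80 = 145.80.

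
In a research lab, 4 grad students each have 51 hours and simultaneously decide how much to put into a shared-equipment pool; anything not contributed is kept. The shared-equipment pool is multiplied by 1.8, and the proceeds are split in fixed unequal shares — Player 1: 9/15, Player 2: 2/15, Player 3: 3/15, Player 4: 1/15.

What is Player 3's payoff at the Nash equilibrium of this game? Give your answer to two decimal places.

Player j's private return per contributed unit is 1.8 × (j's share). Contributing is weakly dominant for j when that share is at least 1/1.8 = 0.5556, and contributing 0 is dominant otherwise.
Player 1 alone (share 9/15) is above the threshold, contributing 51; the remaining 3 contribute 0. Total contributed: 51.
Player 3 keeps 51 and receives 1.8 × 51 × 3/15 = 18.36 from the shared-equipment pool, for a payoff of 69.36.

69.36 hours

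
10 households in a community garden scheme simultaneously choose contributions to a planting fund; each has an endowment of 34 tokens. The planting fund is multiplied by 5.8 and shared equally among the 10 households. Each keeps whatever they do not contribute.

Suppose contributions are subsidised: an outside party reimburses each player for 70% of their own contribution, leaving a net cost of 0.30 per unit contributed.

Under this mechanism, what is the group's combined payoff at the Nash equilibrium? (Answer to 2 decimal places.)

The effective private return per unit is now (5.8/10) / 0.30 = 1.9333 > 1, so every player's dominant strategy flips to full contribution.
At the Nash equilibrium everyone contributes 34. Group total payoff = 10 × (34 × 0.70 + 5.8 × 34) = 2210.00.

2210.00 tokens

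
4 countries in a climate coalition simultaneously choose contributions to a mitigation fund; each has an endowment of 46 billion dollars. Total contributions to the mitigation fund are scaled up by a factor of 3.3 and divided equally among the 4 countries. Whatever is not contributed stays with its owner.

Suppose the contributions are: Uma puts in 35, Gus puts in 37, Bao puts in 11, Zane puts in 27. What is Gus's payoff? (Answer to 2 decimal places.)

Total contributed: 35 + 37 + 11 + 27 = 110.
Each receives 3.3 × 110 / 4 = 90.75 from the mitigation fund.
Gus keeps 46 − 37 = 9, so Gus's payoff is 9 + 90.75 = 99.75.

99.75 billion dollars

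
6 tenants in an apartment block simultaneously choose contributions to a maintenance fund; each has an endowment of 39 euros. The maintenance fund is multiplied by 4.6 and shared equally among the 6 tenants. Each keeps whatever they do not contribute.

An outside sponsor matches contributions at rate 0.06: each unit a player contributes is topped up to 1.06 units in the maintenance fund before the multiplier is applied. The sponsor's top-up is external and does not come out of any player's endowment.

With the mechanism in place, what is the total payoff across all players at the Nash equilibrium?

234.00 euros

The effective private return is 4.6 × 1.06 / 6 = 0.8127, which is still under 1, so the mechanism doesn't change anyone's dominant strategy: zero contribution.
At the Nash equilibrium no one contributes; group total payoff = 6 × 39 = 234.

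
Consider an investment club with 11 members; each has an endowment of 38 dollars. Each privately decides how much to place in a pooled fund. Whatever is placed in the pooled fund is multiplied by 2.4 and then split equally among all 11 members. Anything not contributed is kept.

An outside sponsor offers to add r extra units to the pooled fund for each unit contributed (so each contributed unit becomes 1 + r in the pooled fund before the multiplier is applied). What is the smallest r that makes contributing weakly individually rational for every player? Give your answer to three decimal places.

With matching at rate r, one contributed unit becomes (1 + r) in the pooled fund and returns 2.4 × (1 + r) / 11 to the contributor.
Setting this equal to 1: 1 + r = 11/2.4 = 4.5833.
So the minimum matching rate is r = 4.5833 − 1 = 3.583.

3.583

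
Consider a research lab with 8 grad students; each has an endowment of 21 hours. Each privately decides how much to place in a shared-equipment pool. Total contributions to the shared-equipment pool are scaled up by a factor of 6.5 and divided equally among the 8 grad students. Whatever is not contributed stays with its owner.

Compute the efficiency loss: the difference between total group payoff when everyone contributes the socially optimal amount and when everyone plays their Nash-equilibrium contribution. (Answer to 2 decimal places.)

924.00 hours

Each contributed unit returns 6.5/8 = 0.8125 to its contributor — below 1 — so contributing 0 is dominant for every player. At the Nash equilibrium everyone keeps their 21, and the group total is 8 × 21 = 168.
Each contributed unit returns 6.500 to the group as a whole (0.8125 to each of 8 players), which exceeds 1, so the social optimum is full contribution: group total = 6.500 × 168 = 1092.00.
Efficiency loss = 1092.00 − 168 = 924.00.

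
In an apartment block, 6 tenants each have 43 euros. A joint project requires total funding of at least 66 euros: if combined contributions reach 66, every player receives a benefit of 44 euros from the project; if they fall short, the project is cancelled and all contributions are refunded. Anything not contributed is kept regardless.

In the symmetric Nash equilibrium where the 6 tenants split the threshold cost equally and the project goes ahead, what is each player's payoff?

Equal share of the threshold: 66/6 = 11.
At this profile no one gains by cutting their contribution: any cut drops the total below 66, the project is cancelled, contributions are refunded, and the deviator ends with 43, which is less than 43 − 11 + 44 = 76. Contributing more than 11 just wastes the excess. So contributing exactly 11 is a best response.
Each player's payoff: 43 − 11 + 44 = 76.

76 euros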